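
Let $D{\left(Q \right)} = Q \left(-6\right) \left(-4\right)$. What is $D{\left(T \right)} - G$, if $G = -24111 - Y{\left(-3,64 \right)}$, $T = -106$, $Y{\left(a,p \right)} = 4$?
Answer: $21571$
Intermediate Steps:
$D{\left(Q \right)} = 24 Q$ ($D{\left(Q \right)} = - 6 Q \left(-4\right) = 24 Q$)
$G = -24115$ ($G = -24111 - 4 = -24115$)
$D{\left(T \right)} - G = 24 \left(-106\right) - -24115 = -2544 + 24115 = 21571$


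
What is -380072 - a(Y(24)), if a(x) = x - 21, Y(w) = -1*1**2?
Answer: -380050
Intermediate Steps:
Y(w) = -1 (Y(w) = -1*1 = -1)
a(x) = -21 + x
-380072 - a(Y(24)) = -380072 - (-21 - 1) = -380072 - 1*(-22) = -380072 + 22 = -380050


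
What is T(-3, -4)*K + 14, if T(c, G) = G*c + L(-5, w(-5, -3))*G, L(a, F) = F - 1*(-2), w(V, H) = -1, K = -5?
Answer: -26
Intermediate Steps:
L(a, F) = 2 + F (L(a, F) = F + 2 = 2 + F)
T(c, G) = G + G*c (T(c, G) = G*c + (2 - 1)*G = G*c + 1*G = G*c + G = G + G*c)
T(-3, -4)*K + 14 = -4*(1 - 3)*(-5) + 14 = -4*(-2)*(-5) + 14 = 8*(-5) + 14 = -40 + 14 = -26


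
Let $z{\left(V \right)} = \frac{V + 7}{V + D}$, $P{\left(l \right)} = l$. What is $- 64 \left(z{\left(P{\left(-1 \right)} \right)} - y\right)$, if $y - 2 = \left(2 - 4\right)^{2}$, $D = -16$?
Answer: $\frac{6912}{17} \approx 406.59$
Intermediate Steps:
$y = 6$ ($y = 2 + \left(2 - 4\right)^{2} = 2 + \left(-2\right)^{2} = 2 + 4 = 6$)
$z{\left(V \right)} = \frac{7 + V}{-16 + V}$ ($z{\left(V \right)} = \frac{V + 7}{V - 16} = \frac{7 + V}{-16 + V}$)
$- 64 \left(z{\left(P{\left(-1 \right)} \right)} - y\right) = - 64 \left(\frac{7 - 1}{-16 - 1} - 6\right) = - 64 \left(\frac{1}{-17} \cdot 6 - 6\right) = - 64 \left(\left(- \frac{1}{17}\right) 6 - 6\right) = - 64 \left(- \frac{6}{17} - 6\right) = \left(-64\right) \left(- \frac{108}{17}\right) = \frac{6912}{17}$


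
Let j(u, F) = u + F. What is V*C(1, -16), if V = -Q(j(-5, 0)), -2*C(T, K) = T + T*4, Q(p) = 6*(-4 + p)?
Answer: -135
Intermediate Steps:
j(u, F) = F + u
Q(p) = -24 + 6*p
C(T, K) = -5*T/2 (C(T, K) = -(T + T*4)/2 = -(T + 4*T)/2 = -5*T/2)
V = 54 (V = -(-24 + 6*(0 - 5)) = -(-24 + 6*(-5)) = -(-24 - 30) = -1*(-54) = 54)
V*C(1, -16) = 54*(-5/2*1) = 54*(-5/2) = -135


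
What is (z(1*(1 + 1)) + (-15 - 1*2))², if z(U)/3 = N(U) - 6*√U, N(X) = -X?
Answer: 1177 + 828*√2 ≈ 2348.0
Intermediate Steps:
z(U) = -18*√U - 3*U (z(U) = 3*(-U - 6*√U) = -18*√U - 3*U)
(z(1*(1 + 1)) + (-15 - 1*2))² = ((-18*√(1 + 1) - 3*(1 + 1)) + (-15 - 1*2))² = ((-18*√2 - 3*2) + (-15 - 2))² = ((-18*√2 - 3*2) - 17)² = ((-18*√2 - 6) - 17)² = ((-6 - 18*√2) - 17)² = (-23 - 18*√2)²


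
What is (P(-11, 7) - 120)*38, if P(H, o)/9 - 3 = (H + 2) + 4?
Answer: -5244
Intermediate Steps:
P(H, o) = 81 + 9*H (P(H, o) = 27 + 9*((H + 2) + 4) = 27 + 9*((2 + H) + 4) = 27 + 9*(6 + H) = 27 + (54 + 9*H) = 81 + 9*H)
(P(-11, 7) - 120)*38 = ((81 + 9*(-11)) - 120)*38 = ((81 - 99) - 120)*38 = (-18 - 120)*38 = -138*38 = -5244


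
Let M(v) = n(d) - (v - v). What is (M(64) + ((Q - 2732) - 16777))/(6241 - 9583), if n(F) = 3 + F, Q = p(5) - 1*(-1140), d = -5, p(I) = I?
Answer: 3061/557 ≈ 5.4955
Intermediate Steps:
Q = 1145 (Q = 5 - 1*(-1140) = 5 + 1140 = 1145)
M(v) = -2 (M(v) = (3 - 5) - (v - v) = -2 - 1*0 = -2 + 0 = -2)
(M(64) + ((Q - 2732) - 16777))/(6241 - 9583) = (-2 + ((1145 - 2732) - 16777))/(6241 - 9583) = (-2 + (-1587 - 16777))/(-3342) = (-2 - 18364)*(-1/3342) = -18366*(-1/3342) = 3061/557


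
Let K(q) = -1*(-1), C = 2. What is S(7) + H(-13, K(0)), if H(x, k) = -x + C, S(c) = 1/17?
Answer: 256/17 ≈ 15.059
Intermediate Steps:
K(q) = 1
S(c) = 1/17
H(x, k) = 2 - x (H(x, k) = -x + 2 = 2 - x)
S(7) + H(-13, K(0)) = 1/17 + (2 - 1*(-13)) = 1/17 + (2 + 13) = 1/17 + 15 = 256/17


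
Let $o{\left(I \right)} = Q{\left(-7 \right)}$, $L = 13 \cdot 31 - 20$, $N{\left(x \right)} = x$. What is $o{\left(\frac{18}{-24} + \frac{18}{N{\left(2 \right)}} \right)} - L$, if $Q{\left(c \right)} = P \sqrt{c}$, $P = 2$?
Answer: $-383 + 2 i \sqrt{7} \approx -383.0 + 5.2915 i$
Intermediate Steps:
$Q{\left(c \right)} = 2 \sqrt{c}$
$L = 383$ ($L = 403 - 20 = 383$)
$o{\left(I \right)} = 2 i \sqrt{7}$ ($o{\left(I \right)} = 2 \sqrt{-7} = 2 i \sqrt{7}$)
$o{\left(\frac{18}{-24} + \frac{18}{N{\left(2 \right)}} \right)} - L = 2 i \sqrt{7} - 383 = -383 + 2 i \sqrt{7}$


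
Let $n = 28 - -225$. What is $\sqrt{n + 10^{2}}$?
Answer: $\sqrt{353} \approx 18.788$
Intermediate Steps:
$n = 253$ ($n = 28 + 225 = 253$)
$\sqrt{n + 10^{2}} = \sqrt{253 + 10^{2}} = \sqrt{253 + 100} = \sqrt{353}$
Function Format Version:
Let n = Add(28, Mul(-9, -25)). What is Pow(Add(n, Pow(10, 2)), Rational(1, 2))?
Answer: Pow(353, Rational(1, 2)) ≈ 18.788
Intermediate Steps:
n = 253 (n = Add(28, 225) = 253)
Pow(Add(n, Pow(10, 2)), Rational(1, 2)) = Pow(Add(253, Pow(10, 2)), Rational(1, 2)) = Pow(Add(253, 100), Rational(1, 2)) = Pow(353, Rational(1, 2))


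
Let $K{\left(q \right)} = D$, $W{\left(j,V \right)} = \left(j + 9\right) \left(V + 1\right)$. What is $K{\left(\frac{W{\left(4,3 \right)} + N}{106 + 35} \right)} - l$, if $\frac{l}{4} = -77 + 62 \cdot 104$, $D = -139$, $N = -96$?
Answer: $-25623$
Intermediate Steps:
$W{\left(j,V \right)} = \left(1 + V\right) \left(9 + j\right)$ ($W{\left(j,V \right)} = \left(9 + j\right) \left(1 + V\right) = \left(1 + V\right) \left(9 + j\right)$)
$K{\left(q \right)} = -139$
$l = 25484$ ($l = 4 \left(-77 + 62 \cdot 104\right) = 4 \left(-77 + 6448\right) = 4 \cdot 6371 = 25484$)
$K{\left(\frac{W{\left(4,3 \right)} + N}{106 + 35} \right)} - l = -139 - 25484 = -25623$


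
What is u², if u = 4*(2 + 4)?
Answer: 576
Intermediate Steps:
u = 24 (u = 4*6 = 24)
u² = 24² = 576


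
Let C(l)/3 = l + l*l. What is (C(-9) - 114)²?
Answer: 10404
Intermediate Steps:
C(l) = 3*l + 3*l² (C(l) = 3*(l + l*l) = 3*(l + l²) = 3*l + 3*l²)
(C(-9) - 114)² = (3*(-9)*(1 - 9) - 114)² = (3*(-9)*(-8) - 114)² = (216 - 114)² = 102² = 10404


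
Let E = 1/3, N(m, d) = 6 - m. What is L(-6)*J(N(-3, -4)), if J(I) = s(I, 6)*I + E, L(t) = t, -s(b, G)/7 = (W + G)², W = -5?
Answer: 376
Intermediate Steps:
s(b, G) = -7*(-5 + G)²
E = ⅓ ≈ 0.33333
J(I) = ⅓ - 7*I (J(I) = (-7*(-5 + 6)²)*I + ⅓ = (-7*1²)*I + ⅓ = (-7*1)*I + ⅓ = -7*I + ⅓ = ⅓ - 7*I)
L(-6)*J(N(-3, -4)) = -6*(⅓ - 7*(6 - 1*(-3))) = -6*(⅓ - 7*(6 + 3)) = -6*(⅓ - 7*9) = -6*(⅓ - 63) = -6*(-188/3) = 376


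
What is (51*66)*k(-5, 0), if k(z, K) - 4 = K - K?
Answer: 13464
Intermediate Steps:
k(z, K) = 4 (k(z, K) = 4 + (K - K) = 4 + 0 = 4)
(51*66)*k(-5, 0) = (51*66)*4 = 3366*4 = 13464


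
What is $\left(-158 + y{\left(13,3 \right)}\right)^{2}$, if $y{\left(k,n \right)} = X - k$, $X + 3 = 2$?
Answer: $29584$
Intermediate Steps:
$X = -1$ ($X = -3 + 2 = -1$)
$y{\left(k,n \right)} = -1 - k$
$\left(-158 + y{\left(13,3 \right)}\right)^{2} = \left(-158 - 14\right)^{2} = \left(-172\right)^{2} = 29584$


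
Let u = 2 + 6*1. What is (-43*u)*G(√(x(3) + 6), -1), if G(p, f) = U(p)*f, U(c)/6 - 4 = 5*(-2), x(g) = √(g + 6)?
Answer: -12384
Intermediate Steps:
x(g) = √(6 + g)
u = 8 (u = 2 + 6 = 8)
U(c) = -36 (U(c) = 24 + 6*(5*(-2)) = 24 + 6*(-10) = 24 - 60 = -36)
G(p, f) = -36*f
(-43*u)*G(√(x(3) + 6), -1) = (-43*8)*(-36*(-1)) = -344*36 = -12384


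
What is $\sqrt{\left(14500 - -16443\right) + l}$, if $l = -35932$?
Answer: $i \sqrt{4989} \approx 70.633 i$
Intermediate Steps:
$\sqrt{\left(14500 - -16443\right) + l} = \sqrt{\left(14500 - -16443\right) - 35932} = \sqrt{\left(14500 + 16443\right) - 35932} = \sqrt{30943 - 35932} = \sqrt{-4989} = i \sqrt{4989}$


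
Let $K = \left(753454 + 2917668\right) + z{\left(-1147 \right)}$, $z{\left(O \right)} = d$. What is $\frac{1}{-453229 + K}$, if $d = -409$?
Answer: $\frac{1}{3217484} \approx 3.108 \cdot 10^{-7}$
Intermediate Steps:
$z{\left(O \right)} = -409$
$K = 3670713$ ($K = \left(753454 + 2917668\right) - 409 = 3671122 - 409 = 3670713$)
$\frac{1}{-453229 + K} = \frac{1}{-453229 + 3670713} = \frac{1}{3217484}$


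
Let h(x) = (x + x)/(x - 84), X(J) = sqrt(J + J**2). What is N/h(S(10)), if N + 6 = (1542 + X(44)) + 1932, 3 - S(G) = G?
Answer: 22542 + 39*sqrt(55) ≈ 22831.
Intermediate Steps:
S(G) = 3 - G
h(x) = 2*x/(-84 + x) (h(x) = (2*x)/(-84 + x) = 2*x/(-84 + x))
N = 3468 + 6*sqrt(55) (N = -6 + ((1542 + sqrt(44*(1 + 44))) + 1932) = -6 + ((1542 + sqrt(44*45)) + 1932) = -6 + ((1542 + sqrt(1980)) + 1932) = -6 + ((1542 + 6*sqrt(55)) + 1932) = -6 + (3474 + 6*sqrt(55)) = 3468 + 6*sqrt(55) ≈ 3512.5)
N/h(S(10)) = (3468 + 6*sqrt(55))/((2*(3 - 1*10)/(-84 + (3 - 1*10)))) = (3468 + 6*sqrt(55))/((2*(3 - 10)/(-84 + (3 - 10)))) = (3468 + 6*sqrt(55))/((2*(-7)/(-84 - 7))) = (3468 + 6*sqrt(55))/((2*(-7)/(-91))) = (3468 + 6*sqrt(55))/((2*(-7)*(-1/91))) = (3468 + 6*sqrt(55))/(2/13) = (3468 + 6*sqrt(55))*(13/2) = 22542 + 39*sqrt(55)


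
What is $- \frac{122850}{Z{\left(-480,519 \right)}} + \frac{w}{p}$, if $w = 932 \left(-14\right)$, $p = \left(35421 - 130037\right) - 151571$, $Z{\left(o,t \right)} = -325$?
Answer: $\frac{93071734}{246187} \approx 378.05$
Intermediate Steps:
$p = -246187$ ($p = -94616 - 151571 = -246187$)
$w = -13048$
$- \frac{122850}{Z{\left(-480,519 \right)}} + \frac{w}{p} = - \frac{122850}{-325} - \frac{13048}{-246187} = \left(-122850\right) \left(- \frac{1}{325}\right) - - \frac{13048}{246187} = 378 + \frac{13048}{246187} = \frac{93071734}{246187}$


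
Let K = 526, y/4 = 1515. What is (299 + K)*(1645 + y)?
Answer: 6356625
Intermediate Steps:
y = 6060 (y = 4*1515 = 6060)
(299 + K)*(1645 + y) = (299 + 526)*(1645 + 6060) = 825*7705 = 6356625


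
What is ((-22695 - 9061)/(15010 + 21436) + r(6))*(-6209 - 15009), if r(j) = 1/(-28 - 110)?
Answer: 23439386683/1257387 ≈ 18641.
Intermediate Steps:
r(j) = -1/138 (r(j) = 1/(-138) = -1/138)
((-22695 - 9061)/(15010 + 21436) + r(6))*(-6209 - 15009) = ((-22695 - 9061)/(15010 + 21436) - 1/138)*(-6209 - 15009) = (-31756/36446 - 1/138)*(-21218) = (-31756*1/36446 - 1/138)*(-21218) = (-15878/18223 - 1/138)*(-21218) = -2209387/2514774*(-21218) = 23439386683/1257387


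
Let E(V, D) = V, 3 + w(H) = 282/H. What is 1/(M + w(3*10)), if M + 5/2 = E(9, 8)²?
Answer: 10/849 ≈ 0.011779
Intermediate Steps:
w(H) = -3 + 282/H
M = 157/2 (M = -5/2 + 9² = -5/2 + 81 = 157/2 ≈ 78.500)
1/(M + w(3*10)) = 1/(157/2 + (-3 + 282/((3*10)))) = 1/(157/2 + (-3 + 282/30)) = 1/(157/2 + (-3 + 282*(1/30))) = 1/(157/2 + (-3 + 47/5)) = 1/(157/2 + 32/5) = 1/(849/10) = 10/849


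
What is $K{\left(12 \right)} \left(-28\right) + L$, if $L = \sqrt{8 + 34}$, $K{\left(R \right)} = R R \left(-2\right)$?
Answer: $8064 + \sqrt{42} \approx 8070.5$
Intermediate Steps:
$K{\left(R \right)} = - 2 R^{2}$ ($K{\left(R \right)} = R^{2} \left(-2\right) = - 2 R^{2}$)
$L = \sqrt{42} \approx 6.4807$
$K{\left(12 \right)} \left(-28\right) + L = - 2 \cdot 12^{2} \left(-28\right) + \sqrt{42} = \left(-2\right) 144 \left(-28\right) + \sqrt{42} = \left(-288\right) \left(-28\right) + \sqrt{42} = 8064 + \sqrt{42}$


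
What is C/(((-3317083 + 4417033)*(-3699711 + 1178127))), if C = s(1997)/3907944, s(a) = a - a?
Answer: 0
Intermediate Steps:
s(a) = 0
C = 0 (C = 0/3907944 = 0*(1/3907944) = 0)
C/(((-3317083 + 4417033)*(-3699711 + 1178127))) = 0/(((-3317083 + 4417033)*(-3699711 + 1178127))) = 0/((1099950*(-2521584))) = 0/(-2773616320800) = 0*(-1/2773616320800) = 0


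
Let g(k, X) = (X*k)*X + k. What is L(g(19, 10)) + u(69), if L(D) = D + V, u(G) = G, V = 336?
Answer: 2324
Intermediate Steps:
g(k, X) = k + k*X² (g(k, X) = k*X² + k = k + k*X²)
L(D) = 336 + D (L(D) = D + 336 = 336 + D)
L(g(19, 10)) + u(69) = (336 + 19*(1 + 10²)) + 69 = (336 + 19*(1 + 100)) + 69 = (336 + 19*101) + 69 = (336 + 1919) + 69 = 2255 + 69 = 2324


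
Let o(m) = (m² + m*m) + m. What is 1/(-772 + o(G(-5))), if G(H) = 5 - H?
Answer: -1/562 ≈ -0.0017794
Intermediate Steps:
o(m) = m + 2*m² (o(m) = (m² + m²) + m = 2*m² + m = m + 2*m²)
1/(-772 + o(G(-5))) = 1/(-772 + (5 - 1*(-5))*(1 + 2*(5 - 1*(-5)))) = 1/(-772 + (5 + 5)*(1 + 2*(5 + 5))) = 1/(-772 + 10*(1 + 2*10)) = 1/(-772 + 10*(1 + 20)) = 1/(-772 + 10*21) = 1/(-772 + 210) = 1/(-562) = -1/562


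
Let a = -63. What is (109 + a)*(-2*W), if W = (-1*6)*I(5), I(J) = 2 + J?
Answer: 3864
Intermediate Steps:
W = -42 (W = (-1*6)*(2 + 5) = -6*7 = -42)
(109 + a)*(-2*W) = (109 - 63)*(-2*(-42)) = 46*84 = 3864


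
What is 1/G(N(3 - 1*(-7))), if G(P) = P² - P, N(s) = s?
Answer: 1/90 ≈ 0.011111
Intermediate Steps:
1/G(N(3 - 1*(-7))) = 1/((3 - 1*(-7))*(-1 + (3 - 1*(-7)))) = 1/((3 + 7)*(-1 + (3 + 7))) = 1/(10*(-1 + 10)) = 1/(10*9) = 1/90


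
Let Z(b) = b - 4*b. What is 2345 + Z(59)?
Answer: 2168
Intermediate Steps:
Z(b) = -3*b
2345 + Z(59) = 2345 - 3*59 = 2345 - 177 = 2168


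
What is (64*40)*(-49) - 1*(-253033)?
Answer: 127593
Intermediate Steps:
(64*40)*(-49) - 1*(-253033) = 2560*(-49) + 253033 = -125440 + 253033 = 127593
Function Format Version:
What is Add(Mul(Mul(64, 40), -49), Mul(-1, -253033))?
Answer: 127593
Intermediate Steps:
Add(Mul(Mul(64, 40), -49), Mul(-1, -253033)) = Add(Mul(2560, -49), 253033) = Add(-125440, 253033) = 127593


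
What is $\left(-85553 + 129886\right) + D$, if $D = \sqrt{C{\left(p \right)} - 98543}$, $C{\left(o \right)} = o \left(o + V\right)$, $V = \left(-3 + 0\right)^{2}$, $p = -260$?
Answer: $44333 + i \sqrt{33283} \approx 44333.0 + 182.44 i$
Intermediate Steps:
$V = 9$ ($V = \left(-3\right)^{2} = 9$)
$C{\left(o \right)} = o \left(9 + o\right)$ ($C{\left(o \right)} = o \left(o + 9\right) = o \left(9 + o\right)$)
$D = i \sqrt{33283}$ ($D = \sqrt{- 260 \left(9 - 260\right) - 98543} = \sqrt{\left(-260\right) \left(-251\right) - 98543} = \sqrt{65260 - 98543} = \sqrt{-33283} = i \sqrt{33283} \approx 182.44 i$)
$\left(-85553 + 129886\right) + D = \left(-85553 + 129886\right) + i \sqrt{33283} = 44333 + i \sqrt{33283}$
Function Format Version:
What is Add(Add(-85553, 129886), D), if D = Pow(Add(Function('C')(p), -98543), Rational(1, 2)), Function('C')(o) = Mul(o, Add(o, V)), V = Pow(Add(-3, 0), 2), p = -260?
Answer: Add(44333, Mul(I, Pow(33283, Rational(1, 2)))) ≈ Add(44333., Mul(182.44, I))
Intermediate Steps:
V = 9 (V = Pow(-3, 2) = 9)
Function('C')(o) = Mul(o, Add(9, o)) (Function('C')(o) = Mul(o, Add(o, 9)) = Mul(o, Add(9, o)))
D = Mul(I, Pow(33283, Rational(1, 2))) (D = Pow(Add(Mul(-260, Add(9, -260)), -98543), Rational(1, 2)) = Pow(Add(Mul(-260, -251), -98543), Rational(1, 2)) = Pow(Add(65260, -98543), Rational(1, 2)) = Pow(-33283, Rational(1, 2)) = Mul(I, Pow(33283, Rational(1, 2))) ≈ Mul(182.44, I))
Add(Add(-85553, 129886), D) = Add(Add(-85553, 129886), Mul(I, Pow(33283, Rational(1, 2)))) = Add(44333, Mul(I, Pow(33283, Rational(1, 2))))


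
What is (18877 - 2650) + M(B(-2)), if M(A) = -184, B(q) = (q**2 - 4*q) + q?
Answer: 16043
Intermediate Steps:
B(q) = q**2 - 3*q
(18877 - 2650) + M(B(-2)) = (18877 - 2650) - 184 = 16227 - 184 = 16043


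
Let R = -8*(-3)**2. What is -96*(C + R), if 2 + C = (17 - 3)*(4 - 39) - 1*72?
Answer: 61056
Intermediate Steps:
R = -72 (R = -8*9 = -72)
C = -564 (C = -2 + ((17 - 3)*(4 - 39) - 1*72) = -2 + (14*(-35) - 72) = -2 + (-490 - 72) = -2 - 562 = -564)
-96*(C + R) = -96*(-564 - 72) = -96*(-636) = 61056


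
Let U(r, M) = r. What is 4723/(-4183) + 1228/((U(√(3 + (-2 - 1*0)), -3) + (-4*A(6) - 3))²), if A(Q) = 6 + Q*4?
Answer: -16290102/15564943 ≈ -1.0466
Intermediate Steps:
A(Q) = 6 + 4*Q
4723/(-4183) + 1228/((U(√(3 + (-2 - 1*0)), -3) + (-4*A(6) - 3))²) = 4723/(-4183) + 1228/((√(3 + (-2 - 1*0)) + (-4*(6 + 4*6) - 3))²) = 4723*(-1/4183) + 1228/((√(3 + (-2 + 0)) + (-4*(6 + 24) - 3))²) = -4723/4183 + 1228/((√(3 - 2) + (-4*30 - 3))²) = -4723/4183 + 1228/((√1 + (-120 - 3))²) = -4723/4183 + 1228/((1 - 123)²) = -4723/4183 + 1228/((-122)²) = -4723/4183 + 1228/14884 = -4723/4183 + 1228*(1/14884) = -4723/4183 + 307/3721 = -16290102/15564943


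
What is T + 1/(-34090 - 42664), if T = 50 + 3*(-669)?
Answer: -150207579/76754 ≈ -1957.0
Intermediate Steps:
T = -1957 (T = 50 - 2007 = -1957)
T + 1/(-34090 - 42664) = -1957 + 1/(-34090 - 42664) = -1957 + 1/(-76754) = -1957 - 1/76754 = -150207579/76754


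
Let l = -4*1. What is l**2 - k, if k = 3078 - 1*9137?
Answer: 6075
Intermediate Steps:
l = -4
k = -6059 (k = 3078 - 9137 = -6059)
l**2 - k = (-4)**2 - 1*(-6059) = 16 + 6059 = 6075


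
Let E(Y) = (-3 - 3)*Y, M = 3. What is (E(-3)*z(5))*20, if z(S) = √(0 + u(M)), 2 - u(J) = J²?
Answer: 360*I*√7 ≈ 952.47*I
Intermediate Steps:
u(J) = 2 - J²
z(S) = I*√7 (z(S) = √(0 + (2 - 1*3²)) = √(0 + (2 - 1*9)) = √(0 + (2 - 9)) = √(0 - 7) = √(-7) = I*√7)
E(Y) = -6*Y
(E(-3)*z(5))*20 = ((-6*(-3))*(I*√7))*20 = (18*(I*√7))*20 = (18*I*√7)*20 = 360*I*√7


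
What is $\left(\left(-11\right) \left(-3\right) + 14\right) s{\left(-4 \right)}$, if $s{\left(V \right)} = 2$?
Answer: $94$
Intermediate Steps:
$\left(\left(-11\right) \left(-3\right) + 14\right) s{\left(-4 \right)} = \left(\left(-11\right) \left(-3\right) + 14\right) 2 = \left(33 + 14\right) 2 = 47 \cdot 2 = 94$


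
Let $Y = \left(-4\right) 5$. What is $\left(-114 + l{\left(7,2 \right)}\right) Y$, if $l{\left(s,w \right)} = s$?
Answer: $2140$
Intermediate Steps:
$Y = -20$
$\left(-114 + l{\left(7,2 \right)}\right) Y = \left(-114 + 7\right) \left(-20\right) = \left(-107\right) \left(-20\right) = 2140$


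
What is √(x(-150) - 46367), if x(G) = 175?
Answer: 4*I*√2887 ≈ 214.92*I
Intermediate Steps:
√(x(-150) - 46367) = √(175 - 46367) = √(-46192) = 4*I*√2887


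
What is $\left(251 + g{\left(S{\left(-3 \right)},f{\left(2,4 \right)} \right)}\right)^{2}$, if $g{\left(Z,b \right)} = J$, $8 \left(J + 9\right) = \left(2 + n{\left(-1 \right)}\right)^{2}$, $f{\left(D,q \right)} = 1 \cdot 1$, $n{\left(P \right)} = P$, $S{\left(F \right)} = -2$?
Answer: $\frac{3751969}{64} \approx 58625.0$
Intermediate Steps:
$f{\left(D,q \right)} = 1$
$J = - \frac{71}{8}$ ($J = -9 + \frac{\left(2 - 1\right)^{2}}{8} = -9 + \frac{1^{2}}{8} = -9 + \frac{1}{8} \cdot 1 = -9 + \frac{1}{8} = - \frac{71}{8} \approx -8.875$)
$g{\left(Z,b \right)} = - \frac{71}{8}$
$\left(251 + g{\left(S{\left(-3 \right)},f{\left(2,4 \right)} \right)}\right)^{2} = \left(251 - \frac{71}{8}\right)^{2} = \left(\frac{1937}{8}\right)^{2} = \frac{3751969}{64}$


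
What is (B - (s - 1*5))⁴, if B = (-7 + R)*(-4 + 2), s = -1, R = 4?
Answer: 20736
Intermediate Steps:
B = 6 (B = (-7 + 4)*(-4 + 2) = -3*(-2) = 6)
(B - (s - 1*5))⁴ = (6 - (-1 - 1*5))⁴ = (6 - (-1 - 5))⁴ = (6 - 1*(-6))⁴ = (6 + 6)⁴ = 12⁴ = 20736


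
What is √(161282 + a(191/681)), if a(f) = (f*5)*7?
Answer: √74800854087/681 ≈ 401.61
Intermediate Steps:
a(f) = 35*f (a(f) = (5*f)*7 = 35*f)
√(161282 + a(191/681)) = √(161282 + 35*(191/681)) = √(161282 + 6685/681) = √(109839727/681) = √74800854087/681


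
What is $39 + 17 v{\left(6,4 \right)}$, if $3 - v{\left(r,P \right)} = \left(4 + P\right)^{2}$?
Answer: $-998$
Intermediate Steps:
$v{\left(r,P \right)} = 3 - \left(4 + P\right)^{2}$
$39 + 17 v{\left(6,4 \right)} = 39 + 17 \left(3 - \left(4 + 4\right)^{2}\right) = 39 + 17 \left(3 - 8^{2}\right) = 39 + 17 \left(3 - 64\right) = 39 + 17 \left(-61\right) = 39 - 1037 = -998$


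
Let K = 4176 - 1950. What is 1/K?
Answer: 1/2226 ≈ 0.00044924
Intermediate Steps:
K = 2226
1/K = 1/2226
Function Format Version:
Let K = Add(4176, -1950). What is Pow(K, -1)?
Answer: Rational(1, 2226) ≈ 0.00044924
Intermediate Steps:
K = 2226
Pow(K, -1) = Pow(2226, -1) = Rational(1, 2226)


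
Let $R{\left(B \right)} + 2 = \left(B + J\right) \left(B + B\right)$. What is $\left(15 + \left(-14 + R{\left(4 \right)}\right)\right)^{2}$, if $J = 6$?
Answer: $6241$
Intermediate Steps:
$R{\left(B \right)} = -2 + 2 B \left(6 + B\right)$ ($R{\left(B \right)} = -2 + \left(B + 6\right) \left(B + B\right) = -2 + \left(6 + B\right) 2 B = -2 + 2 B \left(6 + B\right)$)
$\left(15 + \left(-14 + R{\left(4 \right)}\right)\right)^{2} = \left(15 + \left(-14 + \left(-2 + 2 \cdot 4^{2} + 12 \cdot 4\right)\right)\right)^{2} = \left(15 + \left(-14 + \left(-2 + 2 \cdot 16 + 48\right)\right)\right)^{2} = \left(15 + \left(-14 + \left(-2 + 32 + 48\right)\right)\right)^{2} = \left(15 + \left(-14 + 78\right)\right)^{2} = \left(15 + 64\right)^{2} = 79^{2} = 6241$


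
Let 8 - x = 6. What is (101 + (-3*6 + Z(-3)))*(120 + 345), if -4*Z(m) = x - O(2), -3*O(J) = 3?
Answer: 152985/4 ≈ 38246.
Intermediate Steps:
x = 2 (x = 8 - 1*6 = 8 - 6 = 2)
O(J) = -1 (O(J) = -⅓*3 = -1)
Z(m) = -¾ (Z(m) = -(2 - 1*(-1))/4 = -(2 + 1)/4 = -¼*3 = -¾)
(101 + (-3*6 + Z(-3)))*(120 + 345) = (101 + (-3*6 - ¾))*(120 + 345) = (101 + (-18 - ¾))*465 = (101 - 75/4)*465 = (329/4)*465 = 152985/4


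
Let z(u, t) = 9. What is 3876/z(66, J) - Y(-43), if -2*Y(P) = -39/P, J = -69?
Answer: 111229/258 ≈ 431.12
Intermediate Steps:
Y(P) = 39/(2*P) (Y(P) = -(-39)/(2*P) = 39/(2*P))
3876/z(66, J) - Y(-43) = 3876/9 - 39/(2*(-43)) = 3876*(⅑) - 39*(-1)/(2*43) = 1292/3 - 1*(-39/86) = 1292/3 + 39/86 = 111229/258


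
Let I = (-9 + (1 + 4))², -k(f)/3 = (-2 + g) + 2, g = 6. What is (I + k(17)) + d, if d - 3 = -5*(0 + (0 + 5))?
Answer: -24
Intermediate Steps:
k(f) = -18 (k(f) = -3*((-2 + 6) + 2) = -3*(4 + 2) = -3*6 = -18)
I = 16 (I = (-9 + 5)² = (-4)² = 16)
d = -22 (d = 3 - 5*(0 + (0 + 5)) = 3 - 5*(0 + 5) = 3 - 5*5 = 3 - 25 = -22)
(I + k(17)) + d = (16 - 18) - 22 = -2 - 22 = -24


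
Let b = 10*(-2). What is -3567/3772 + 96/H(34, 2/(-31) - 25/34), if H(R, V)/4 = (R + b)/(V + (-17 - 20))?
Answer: -22313175/339388 ≈ -65.745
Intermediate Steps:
b = -20
H(R, V) = 4*(-20 + R)/(-37 + V) (H(R, V) = 4*((R - 20)/(V + (-17 - 20))) = 4*((-20 + R)/(V - 37)) = 4*((-20 + R)/(-37 + V)) = 4*(-20 + R)/(-37 + V))
-3567/3772 + 96/H(34, 2/(-31) - 25/34) = -3567/3772 + 96/((4*(-20 + 34)/(-37 + (2/(-31) - 25/34)))) = -3567*1/3772 + 96/((4*14/(-37 + (2*(-1/31) - 25*1/34)))) = -87/92 + 96/((4*14/(-37 + (-2/31 - 25/34)))) = -87/92 + 96/((4*14/(-37 - 843/1054))) = -87/92 + 96/((4*14/(-39841/1054))) = -87/92 + 96/((4*(-1054/39841)*14)) = -87/92 + 96/(-59024/39841) = -87/92 + 96*(-39841/59024) = -87/92 - 239046/3689 = -22313175/339388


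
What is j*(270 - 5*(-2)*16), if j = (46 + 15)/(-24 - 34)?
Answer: -13115/29 ≈ -452.24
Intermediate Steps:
j = -61/58 (j = 61/(-58) = 61*(-1/58) = -61/58 ≈ -1.0517)
j*(270 - 5*(-2)*16) = -61*(270 - 5*(-2)*16)/58 = -61*(270 + 10*16)/58 = -61*(270 + 160)/58 = -61/58*430 = -13115/29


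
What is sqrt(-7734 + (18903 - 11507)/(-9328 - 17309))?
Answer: I*sqrt(5487700240698)/26637 ≈ 87.945*I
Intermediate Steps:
sqrt(-7734 + (18903 - 11507)/(-9328 - 17309)) = sqrt(-7734 + 7396/(-26637)) = sqrt(-7734 + 7396*(-1/26637)) = sqrt(-7734 - 7396/26637) = sqrt(-206017954/26637) = I*sqrt(5487700240698)/26637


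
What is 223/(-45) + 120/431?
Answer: -90713/19395 ≈ -4.6771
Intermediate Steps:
223/(-45) + 120/431 = 223*(-1/45) + 120*(1/431) = -223/45 + 120/431 = -90713/19395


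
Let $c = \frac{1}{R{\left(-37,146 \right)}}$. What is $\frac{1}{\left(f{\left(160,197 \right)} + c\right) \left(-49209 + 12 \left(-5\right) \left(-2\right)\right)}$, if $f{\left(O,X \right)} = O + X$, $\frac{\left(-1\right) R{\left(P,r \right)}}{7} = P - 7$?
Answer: $- \frac{308}{5397679173} \approx -5.7062 \cdot 10^{-8}$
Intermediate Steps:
$R{\left(P,r \right)} = 49 - 7 P$ ($R{\left(P,r \right)} = - 7 \left(P - 7\right) = - 7 \left(-7 + P\right) = 49 - 7 P$)
$c = \frac{1}{308}$ ($c = \frac{1}{49 - -259} = \frac{1}{49 + 259} = \frac{1}{308} \approx 0.0032468$)
$\frac{1}{\left(f{\left(160,197 \right)} + c\right) \left(-49209 + 12 \left(-5\right) \left(-2\right)\right)} = \frac{1}{\left(\left(160 + 197\right) + \frac{1}{308}\right) \left(-49209 + 12 \left(-5\right) \left(-2\right)\right)} = \frac{1}{\left(357 + \frac{1}{308}\right) \left(-49209 - -120\right)} = \frac{1}{\frac{109957}{308} \left(-49209 + 120\right)} = \frac{1}{\frac{109957}{308} \left(-49089\right)} = \frac{1}{- \frac{5397679173}{308}} = - \frac{308}{5397679173}$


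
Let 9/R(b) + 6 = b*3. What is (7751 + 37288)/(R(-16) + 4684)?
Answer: 270234/28103 ≈ 9.6158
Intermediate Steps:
R(b) = 9/(-6 + 3*b) (R(b) = 9/(-6 + b*3) = 9/(-6 + 3*b))
(7751 + 37288)/(R(-16) + 4684) = (7751 + 37288)/(3/(-2 - 16) + 4684) = 45039/(3/(-18) + 4684) = 45039/(3*(-1/18) + 4684) = 45039/(-⅙ + 4684) = 45039/(28103/6) = 45039*(6/28103) = 270234/28103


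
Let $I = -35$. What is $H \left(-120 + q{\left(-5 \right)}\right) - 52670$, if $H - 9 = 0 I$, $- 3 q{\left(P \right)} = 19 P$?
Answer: $-53465$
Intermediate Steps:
$q{\left(P \right)} = - \frac{19 P}{3}$
$H = 9$ ($H = 9 + 0 \left(-35\right) = 9 + 0 = 9$)
$H \left(-120 + q{\left(-5 \right)}\right) - 52670 = 9 \left(-120 - - \frac{95}{3}\right) - 52670 = 9 \left(-120 + \frac{95}{3}\right) - 52670 = 9 \left(- \frac{265}{3}\right) - 52670 = -795 - 52670 = -53465$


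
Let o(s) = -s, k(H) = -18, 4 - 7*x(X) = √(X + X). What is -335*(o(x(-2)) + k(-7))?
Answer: 43550/7 - 670*I/7 ≈ 6221.4 - 95.714*I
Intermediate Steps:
x(X) = 4/7 - √2*√X/7 (x(X) = 4/7 - √(X + X)/7 = 4/7 - √2*√X/7)
-335*(o(x(-2)) + k(-7)) = -335*(-(4/7 - √2*√(-2)/7) - 18) = -335*(-(4/7 - √2*I*√2/7) - 18) = -335*(-(4/7 - 2*I/7) - 18) = -335*((-4/7 + 2*I/7) - 18) = -335*(-130/7 + 2*I/7) = 43550/7 - 670*I/7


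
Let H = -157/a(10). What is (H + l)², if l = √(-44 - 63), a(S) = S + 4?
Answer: 3677/196 - 157*I*√107/7 ≈ 18.76 - 232.0*I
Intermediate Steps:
a(S) = 4 + S
l = I*√107 (l = √(-107) = I*√107 ≈ 10.344*I)
H = -157/14 (H = -157/(4 + 10) = -157/14 ≈ -11.214)
(H + l)² = (-157/14 + I*√107)²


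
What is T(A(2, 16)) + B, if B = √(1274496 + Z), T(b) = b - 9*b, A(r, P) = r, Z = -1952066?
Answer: -16 + I*√677570 ≈ -16.0 + 823.15*I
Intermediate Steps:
T(b) = -8*b
B = I*√677570 (B = √(1274496 - 1952066) = √(-677570) = I*√677570 ≈ 823.15*I)
T(A(2, 16)) + B = -8*2 + I*√677570 = -16 + I*√677570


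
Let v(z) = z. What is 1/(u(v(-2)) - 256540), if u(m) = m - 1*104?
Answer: -1/256646 ≈ -3.8964e-6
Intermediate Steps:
u(m) = -104 + m (u(m) = m - 104 = -104 + m)
1/(u(v(-2)) - 256540) = 1/((-104 - 2) - 256540) = 1/(-106 - 256540) = 1/(-256646) = -1/256646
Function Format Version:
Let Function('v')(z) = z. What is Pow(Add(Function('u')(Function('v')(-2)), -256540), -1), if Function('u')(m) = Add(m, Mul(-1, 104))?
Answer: Rational(-1, 256646) ≈ -3.8964e-6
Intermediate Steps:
Function('u')(m) = Add(-104, m) (Function('u')(m) = Add(m, -104) = Add(-104, m))
Pow(Add(Function('u')(Function('v')(-2)), -256540), -1) = Pow(Add(Add(-104, -2), -256540), -1) = Pow(Add(-106, -256540), -1) = Pow(-256646, -1) = Rational(-1, 256646)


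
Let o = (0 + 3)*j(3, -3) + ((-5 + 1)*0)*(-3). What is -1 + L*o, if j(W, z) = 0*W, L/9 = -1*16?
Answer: -1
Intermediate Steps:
L = -144 (L = 9*(-1*16) = 9*(-16) = -144)
j(W, z) = 0
o = 0 (o = (0 + 3)*0 + ((-5 + 1)*0)*(-3) = 3*0 - 4*0*(-3) = 0 + 0*(-3) = 0 + 0 = 0)
-1 + L*o = -1 - 144*0 = -1 + 0 = -1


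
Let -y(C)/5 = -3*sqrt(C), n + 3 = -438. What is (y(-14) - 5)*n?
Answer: 2205 - 6615*I*sqrt(14) ≈ 2205.0 - 24751.0*I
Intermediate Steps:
n = -441 (n = -3 - 438 = -441)
y(C) = 15*sqrt(C) (y(C) = -(-15)*sqrt(C) = 15*sqrt(C))
(y(-14) - 5)*n = (15*sqrt(-14) - 5)*(-441) = (15*(I*sqrt(14)) - 5)*(-441) = (15*I*sqrt(14) - 5)*(-441) = (-5 + 15*I*sqrt(14))*(-441) = 2205 - 6615*I*sqrt(14)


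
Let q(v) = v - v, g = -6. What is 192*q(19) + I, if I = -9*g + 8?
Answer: 62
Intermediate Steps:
q(v) = 0
I = 62 (I = -9*(-6) + 8 = 54 + 8 = 62)
192*q(19) + I = 192*0 + 62 = 0 + 62 = 62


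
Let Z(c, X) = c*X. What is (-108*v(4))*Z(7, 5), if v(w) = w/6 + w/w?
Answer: -6300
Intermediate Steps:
v(w) = 1 + w/6 (v(w) = w*(⅙) + 1 = w/6 + 1 = 1 + w/6)
Z(c, X) = X*c
(-108*v(4))*Z(7, 5) = (-108*(1 + (⅙)*4))*(5*7) = -108*(1 + ⅔)*35 = -108*5/3*35 = -180*35 = -6300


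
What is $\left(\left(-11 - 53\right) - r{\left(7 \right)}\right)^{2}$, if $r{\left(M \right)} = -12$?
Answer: $2704$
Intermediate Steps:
$\left(\left(-11 - 53\right) - r{\left(7 \right)}\right)^{2} = \left(\left(-11 - 53\right) - -12\right)^{2} = \left(-64 + 12\right)^{2} = \left(-52\right)^{2} = 2704$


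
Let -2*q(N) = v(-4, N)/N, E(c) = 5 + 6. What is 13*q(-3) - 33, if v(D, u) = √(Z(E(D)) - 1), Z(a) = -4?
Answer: -33 + 13*I*√5/6 ≈ -33.0 + 4.8448*I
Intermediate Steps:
E(c) = 11
v(D, u) = I*√5 (v(D, u) = √(-4 - 1) = √(-5) = I*√5)
q(N) = -I*√5/(2*N)
13*q(-3) - 33 = 13*(-½*I*√5/(-3)) - 33 = 13*(-½*I*√5*(-⅓)) - 33 = 13*(I*√5/6) - 33 = 13*I*√5/6 - 33 = -33 + 13*I*√5/6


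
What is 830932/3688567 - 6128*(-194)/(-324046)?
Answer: -55619274228/16152234893 ≈ -3.4434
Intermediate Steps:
830932/3688567 - 6128*(-194)/(-324046) = 830932*(1/3688567) + 1188832*(-1/324046) = 830932/3688567 - 594416/162023 = -55619274228/16152234893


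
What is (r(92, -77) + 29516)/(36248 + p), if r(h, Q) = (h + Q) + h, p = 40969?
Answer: 29623/77217 ≈ 0.38363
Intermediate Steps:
r(h, Q) = Q + 2*h (r(h, Q) = (Q + h) + h = Q + 2*h)
(r(92, -77) + 29516)/(36248 + p) = ((-77 + 2*92) + 29516)/(36248 + 40969) = ((-77 + 184) + 29516)/77217 = (107 + 29516)*(1/77217) = 29623*(1/77217) = 29623/77217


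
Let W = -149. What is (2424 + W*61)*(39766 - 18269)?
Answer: -143277505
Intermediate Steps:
(2424 + W*61)*(39766 - 18269) = (2424 - 149*61)*(39766 - 18269) = (2424 - 9089)*21497 = -6665*21497 = -143277505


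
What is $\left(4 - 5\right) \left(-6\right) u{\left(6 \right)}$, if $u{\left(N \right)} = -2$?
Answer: $-12$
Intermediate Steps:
$\left(4 - 5\right) \left(-6\right) u{\left(6 \right)} = \left(4 - 5\right) \left(-6\right) \left(-2\right) = \left(-1\right) \left(-6\right) \left(-2\right) = 6 \left(-2\right) = -12$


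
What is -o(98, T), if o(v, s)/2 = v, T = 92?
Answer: -196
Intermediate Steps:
o(v, s) = 2*v
-o(98, T) = -2*98 = -1*196 = -196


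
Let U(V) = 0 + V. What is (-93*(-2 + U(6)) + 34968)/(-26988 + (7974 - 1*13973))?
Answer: -34596/32987 ≈ -1.0488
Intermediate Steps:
U(V) = V
(-93*(-2 + U(6)) + 34968)/(-26988 + (7974 - 1*13973)) = (-93*(-2 + 6) + 34968)/(-26988 + (7974 - 1*13973)) = (-93*4 + 34968)/(-26988 + (7974 - 13973)) = (-372 + 34968)/(-26988 - 5999) = 34596/(-32987) = 34596*(-1/32987) = -34596/32987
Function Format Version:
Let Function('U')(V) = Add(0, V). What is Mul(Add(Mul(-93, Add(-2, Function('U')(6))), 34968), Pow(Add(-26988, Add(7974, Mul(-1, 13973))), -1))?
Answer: Rational(-34596, 32987) ≈ -1.0488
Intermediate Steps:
Function('U')(V) = V
Mul(Add(Mul(-93, Add(-2, Function('U')(6))), 34968), Pow(Add(-26988, Add(7974, Mul(-1, 13973))), -1)) = Mul(Add(Mul(-93, Add(-2, 6)), 34968), Pow(Add(-26988, Add(7974, Mul(-1, 13973))), -1)) = Mul(Add(Mul(-93, 4), 34968), Pow(Add(-26988, Add(7974, -13973)), -1)) = Mul(Add(-372, 34968), Pow(Add(-26988, -5999), -1)) = Mul(34596, Pow(-32987, -1)) = Mul(34596, Rational(-1, 32987)) = Rational(-34596, 32987)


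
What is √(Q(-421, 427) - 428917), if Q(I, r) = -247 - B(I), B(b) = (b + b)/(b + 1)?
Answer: I*√18926220810/210 ≈ 655.11*I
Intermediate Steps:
B(b) = 2*b/(1 + b) (B(b) = (2*b)/(1 + b) = 2*b/(1 + b))
Q(I, r) = -247 - 2*I/(1 + I)
√(Q(-421, 427) - 428917) = √((-247 - 249*(-421))/(1 - 421) - 428917) = √((-247 + 104829)/(-420) - 428917) = √(-1/420*104582 - 428917) = √(-52291/210 - 428917) = √(-90124861/210) = I*√18926220810/210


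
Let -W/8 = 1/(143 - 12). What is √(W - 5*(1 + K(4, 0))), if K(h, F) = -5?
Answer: 2*√85543/131 ≈ 4.4653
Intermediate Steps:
W = -8/131 (W = -8/(143 - 12) = -8/131 ≈ -0.061069)
√(W - 5*(1 + K(4, 0))) = √(-8/131 - 5*(1 - 5)) = √(-8/131 - 5*(-4)) = √(-8/131 + 20) = √(2612/131) = 2*√85543/131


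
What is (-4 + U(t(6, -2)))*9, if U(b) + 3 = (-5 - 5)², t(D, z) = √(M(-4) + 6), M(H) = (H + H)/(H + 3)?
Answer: 837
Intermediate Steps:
M(H) = 2*H/(3 + H) (M(H) = (2*H)/(3 + H) = 2*H/(3 + H))
t(D, z) = √14 (t(D, z) = √(2*(-4)/(3 - 4) + 6) = √(2*(-4)/(-1) + 6) = √(2*(-4)*(-1) + 6) = √(8 + 6) = √14)
U(b) = 97 (U(b) = -3 + (-5 - 5)² = -3 + (-10)² = -3 + 100 = 97)
(-4 + U(t(6, -2)))*9 = (-4 + 97)*9 = 93*9 = 837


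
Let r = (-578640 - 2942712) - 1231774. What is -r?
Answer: 4753126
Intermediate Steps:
r = -4753126 (r = -3521352 - 1231774 = -4753126)
-r = -1*(-4753126) = 4753126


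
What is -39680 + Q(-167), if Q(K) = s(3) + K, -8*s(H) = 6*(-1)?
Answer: -159385/4 ≈ -39846.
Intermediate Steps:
s(H) = ¾ (s(H) = -3*(-1)/4 = -⅛*(-6) = ¾)
Q(K) = ¾ + K
-39680 + Q(-167) = -39680 + (¾ - 167) = -39680 - 665/4 = -159385/4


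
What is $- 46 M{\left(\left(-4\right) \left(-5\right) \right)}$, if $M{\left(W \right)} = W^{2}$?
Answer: $-18400$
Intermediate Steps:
$- 46 M{\left(\left(-4\right) \left(-5\right) \right)} = - 46 \left(\left(-4\right) \left(-5\right)\right)^{2} = - 46 \cdot 20^{2} = \left(-46\right) 400 = -18400$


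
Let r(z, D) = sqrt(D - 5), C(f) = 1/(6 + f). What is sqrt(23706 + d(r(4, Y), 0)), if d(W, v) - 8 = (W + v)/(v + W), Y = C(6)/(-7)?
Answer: 3*sqrt(2635) ≈ 154.00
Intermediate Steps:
Y = -1/84 (Y = 1/((6 + 6)*(-7)) = -1/7/12 = (1/12)*(-1/7) = -1/84 ≈ -0.011905)
r(z, D) = sqrt(-5 + D)
d(W, v) = 9 (d(W, v) = 8 + (W + v)/(v + W) = 8 + (W + v)/(W + v) = 8 + 1 = 9)
sqrt(23706 + d(r(4, Y), 0)) = sqrt(23706 + 9) = sqrt(23715) = 3*sqrt(2635)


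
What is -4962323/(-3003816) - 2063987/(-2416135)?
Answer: 18189479455997/7257624971160 ≈ 2.5063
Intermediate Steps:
-4962323/(-3003816) - 2063987/(-2416135) = -4962323*(-1/3003816) - 2063987*(-1/2416135) = 4962323/3003816 + 2063987/2416135 = 18189479455997/7257624971160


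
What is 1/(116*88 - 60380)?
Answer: -1/50172 ≈ -1.9931e-5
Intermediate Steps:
1/(116*88 - 60380) = 1/(10208 - 60380) = 1/(-50172) = -1/50172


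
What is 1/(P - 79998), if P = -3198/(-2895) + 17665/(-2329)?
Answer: -2247485/179808869041 ≈ -1.2499e-5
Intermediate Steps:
P = -14564011/2247485 (P = -3198*(-1/2895) + 17665*(-1/2329) = 1066/965 - 17665/2329 = -14564011/2247485 ≈ -6.4801)
1/(P - 79998) = 1/(-14564011/2247485 - 79998) = 1/(-179808869041/2247485) = -2247485/179808869041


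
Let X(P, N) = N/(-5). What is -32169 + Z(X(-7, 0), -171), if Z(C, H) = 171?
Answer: -31998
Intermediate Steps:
X(P, N) = -N/5 (X(P, N) = N*(-1/5) = -N/5)
-32169 + Z(X(-7, 0), -171) = -32169 + 171 = -31998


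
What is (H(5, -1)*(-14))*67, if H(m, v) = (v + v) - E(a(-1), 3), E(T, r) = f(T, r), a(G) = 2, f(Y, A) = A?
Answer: 4690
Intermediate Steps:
E(T, r) = r
H(m, v) = -3 + 2*v (H(m, v) = (v + v) - 1*3 = 2*v - 3 = -3 + 2*v)
(H(5, -1)*(-14))*67 = ((-3 + 2*(-1))*(-14))*67 = ((-3 - 2)*(-14))*67 = -5*(-14)*67 = 70*67 = 4690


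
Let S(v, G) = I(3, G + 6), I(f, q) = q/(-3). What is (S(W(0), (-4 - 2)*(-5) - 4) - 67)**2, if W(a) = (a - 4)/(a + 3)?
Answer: 54289/9 ≈ 6032.1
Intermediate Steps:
W(a) = (-4 + a)/(3 + a)
I(f, q) = -q/3 (I(f, q) = q*(-1/3) = -q/3)
S(v, G) = -2 - G/3 (S(v, G) = -(G + 6)/3 = -(6 + G)/3 = -2 - G/3)
(S(W(0), (-4 - 2)*(-5) - 4) - 67)**2 = ((-2 - ((-4 - 2)*(-5) - 4)/3) - 67)**2 = ((-2 - (-6*(-5) - 4)/3) - 67)**2 = ((-2 - (30 - 4)/3) - 67)**2 = ((-2 - 1/3*26) - 67)**2 = ((-2 - 26/3) - 67)**2 = (-32/3 - 67)**2 = (-233/3)**2 = 54289/9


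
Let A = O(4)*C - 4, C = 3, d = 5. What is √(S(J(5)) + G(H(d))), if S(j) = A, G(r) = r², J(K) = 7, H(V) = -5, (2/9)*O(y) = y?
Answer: 5*√3 ≈ 8.6602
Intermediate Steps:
O(y) = 9*y/2
A = 50 (A = ((9/2)*4)*3 - 4 = 18*3 - 4 = 54 - 4 = 50)
S(j) = 50
√(S(J(5)) + G(H(d))) = √(50 + (-5)²) = √(50 + 25) = √75 = 5*√3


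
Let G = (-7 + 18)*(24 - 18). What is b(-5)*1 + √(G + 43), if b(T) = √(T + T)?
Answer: √109 + I*√10 ≈ 10.44 + 3.1623*I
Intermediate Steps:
G = 66 (G = 11*6 = 66)
b(T) = √2*√T (b(T) = √(2*T) = √2*√T)
b(-5)*1 + √(G + 43) = (√2*√(-5))*1 + √(66 + 43) = (√2*(I*√5))*1 + √109 = (I*√10)*1 + √109 = I*√10 + √109 = √109 + I*√10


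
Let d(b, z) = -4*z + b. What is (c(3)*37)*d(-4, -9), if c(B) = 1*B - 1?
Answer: 2368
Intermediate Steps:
d(b, z) = b - 4*z
c(B) = -1 + B (c(B) = B - 1 = -1 + B)
(c(3)*37)*d(-4, -9) = ((-1 + 3)*37)*(-4 - 4*(-9)) = (2*37)*(-4 + 36) = 74*32 = 2368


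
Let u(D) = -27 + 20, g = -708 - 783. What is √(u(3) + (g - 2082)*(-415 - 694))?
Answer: 5*√158498 ≈ 1990.6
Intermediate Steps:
g = -1491
u(D) = -7
√(u(3) + (g - 2082)*(-415 - 694)) = √(-7 + (-1491 - 2082)*(-415 - 694)) = √(-7 - 3573*(-1109)) = √(-7 + 3962457) = √3962450 = 5*√158498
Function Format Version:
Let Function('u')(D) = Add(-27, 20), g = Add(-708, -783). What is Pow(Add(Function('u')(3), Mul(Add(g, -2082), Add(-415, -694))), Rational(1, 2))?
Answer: Mul(5, Pow(158498, Rational(1, 2))) ≈ 1990.6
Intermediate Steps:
g = -1491
Function('u')(D) = -7
Pow(Add(Function('u')(3), Mul(Add(g, -2082), Add(-415, -694))), Rational(1, 2)) = Pow(Add(-7, Mul(Add(-1491, -2082), Add(-415, -694))), Rational(1, 2)) = Pow(Add(-7, Mul(-3573, -1109)), Rational(1, 2)) = Pow(Add(-7, 3962457), Rational(1, 2)) = Pow(3962450, Rational(1, 2)) = Mul(5, Pow(158498, Rational(1, 2)))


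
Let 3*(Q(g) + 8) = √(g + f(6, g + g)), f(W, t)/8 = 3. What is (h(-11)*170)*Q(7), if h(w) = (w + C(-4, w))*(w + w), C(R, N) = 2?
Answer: -269280 + 11220*√31 ≈ -2.0681e+5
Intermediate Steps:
f(W, t) = 24 (f(W, t) = 8*3 = 24)
Q(g) = -8 + √(24 + g)/3 (Q(g) = -8 + √(g + 24)/3 = -8 + √(24 + g)/3)
h(w) = 2*w*(2 + w) (h(w) = (w + 2)*(w + w) = (2 + w)*(2*w) = 2*w*(2 + w))
(h(-11)*170)*Q(7) = ((2*(-11)*(2 - 11))*170)*(-8 + √(24 + 7)/3) = ((2*(-11)*(-9))*170)*(-8 + √31/3) = (198*170)*(-8 + √31/3) = 33660*(-8 + √31/3) = -269280 + 11220*√31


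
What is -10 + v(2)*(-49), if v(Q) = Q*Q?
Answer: -206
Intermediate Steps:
v(Q) = Q²
-10 + v(2)*(-49) = -10 + 2²*(-49) = -10 + 4*(-49) = -10 - 196 = -206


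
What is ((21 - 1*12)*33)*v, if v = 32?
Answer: 9504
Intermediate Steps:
((21 - 1*12)*33)*v = ((21 - 1*12)*33)*32 = ((21 - 12)*33)*32 = (9*33)*32 = 297*32 = 9504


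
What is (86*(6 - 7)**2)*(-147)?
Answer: -12642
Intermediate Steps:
(86*(6 - 7)**2)*(-147) = (86*(-1)**2)*(-147) = (86*1)*(-147) = 86*(-147) = -12642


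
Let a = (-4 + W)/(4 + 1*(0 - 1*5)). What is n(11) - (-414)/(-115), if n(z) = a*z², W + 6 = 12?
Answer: -1228/5 ≈ -245.60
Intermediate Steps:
W = 6 (W = -6 + 12 = 6)
a = -2 (a = (-4 + 6)/(4 + 1*(0 - 1*5)) = 2/(4 + 1*(0 - 5)) = 2/(4 + 1*(-5)) = 2/(4 - 5) = 2/(-1) = 2*(-1) = -2)
n(z) = -2*z²
n(11) - (-414)/(-115) = -2*11² - (-414)/(-115) = -2*121 - (-414)*(-1)/115 = -242 - 1*18/5 = -242 - 18/5 = -1228/5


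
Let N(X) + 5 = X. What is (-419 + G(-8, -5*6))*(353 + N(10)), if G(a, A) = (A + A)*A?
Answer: 494398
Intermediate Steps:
G(a, A) = 2*A**2 (G(a, A) = (2*A)*A = 2*A**2)
N(X) = -5 + X
(-419 + G(-8, -5*6))*(353 + N(10)) = (-419 + 2*(-5*6)**2)*(353 + (-5 + 10)) = (-419 + 2*(-30)**2)*(353 + 5) = (-419 + 2*900)*358 = (-419 + 1800)*358 = 1381*358 = 494398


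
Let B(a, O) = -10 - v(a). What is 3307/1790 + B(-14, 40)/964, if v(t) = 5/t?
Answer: 22194811/12078920 ≈ 1.8375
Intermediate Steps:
B(a, O) = -10 - 5/a
3307/1790 + B(-14, 40)/964 = 3307/1790 + (-10 - 5/(-14))/964 = 3307*(1/1790) + (-10 - 5*(-1/14))*(1/964) = 3307/1790 + (-10 + 5/14)*(1/964) = 3307/1790 - 135/14*1/964 = 3307/1790 - 135/13496 = 22194811/12078920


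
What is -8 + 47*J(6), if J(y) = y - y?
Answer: -8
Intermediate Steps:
J(y) = 0
-8 + 47*J(6) = -8 + 47*0 = -8 + 0 = -8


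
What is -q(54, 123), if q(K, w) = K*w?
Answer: -6642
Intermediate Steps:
-q(54, 123) = -54*123 = -1*6642 = -6642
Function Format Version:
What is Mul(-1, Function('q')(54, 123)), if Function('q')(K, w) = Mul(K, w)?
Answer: -6642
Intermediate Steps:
Mul(-1, Function('q')(54, 123)) = Mul(-1, Mul(54, 123)) = Mul(-1, 6642) = -6642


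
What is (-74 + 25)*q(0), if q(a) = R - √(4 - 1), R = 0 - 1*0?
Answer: 49*√3 ≈ 84.870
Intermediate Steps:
R = 0 (R = 0 + 0 = 0)
q(a) = -√3 (q(a) = 0 - √(4 - 1) = 0 - √3 = -√3)
(-74 + 25)*q(0) = (-74 + 25)*(-√3) = -(-49)*√3 = 49*√3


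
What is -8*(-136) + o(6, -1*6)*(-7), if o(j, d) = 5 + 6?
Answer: 1011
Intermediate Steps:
o(j, d) = 11
-8*(-136) + o(6, -1*6)*(-7) = -8*(-136) + 11*(-7) = 1088 - 77 = 1011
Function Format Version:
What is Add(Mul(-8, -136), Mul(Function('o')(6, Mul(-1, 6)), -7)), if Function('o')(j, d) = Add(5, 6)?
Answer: 1011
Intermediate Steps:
Function('o')(j, d) = 11
Add(Mul(-8, -136), Mul(Function('o')(6, Mul(-1, 6)), -7)) = Add(Mul(-8, -136), Mul(11, -7)) = Add(1088, -77) = 1011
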